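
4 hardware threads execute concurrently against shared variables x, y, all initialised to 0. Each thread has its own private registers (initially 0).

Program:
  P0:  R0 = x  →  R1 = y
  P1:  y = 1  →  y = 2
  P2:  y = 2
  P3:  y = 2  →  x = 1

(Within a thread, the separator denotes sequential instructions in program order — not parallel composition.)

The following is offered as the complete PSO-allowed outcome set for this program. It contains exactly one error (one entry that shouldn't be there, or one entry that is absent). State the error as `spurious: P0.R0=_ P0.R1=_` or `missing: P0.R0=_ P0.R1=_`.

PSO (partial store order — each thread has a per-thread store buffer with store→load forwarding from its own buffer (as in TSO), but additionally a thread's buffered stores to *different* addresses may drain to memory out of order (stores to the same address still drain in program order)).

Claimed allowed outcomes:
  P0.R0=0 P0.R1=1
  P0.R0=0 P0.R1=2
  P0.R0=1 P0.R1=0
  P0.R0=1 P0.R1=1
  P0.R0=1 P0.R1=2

missing: P0.R0=0 P0.R1=0

outcome vector order: (P0.R0,P0.R1)
PSO: 6 outcomes — {(0,0); (0,1); (0,2); (1,0); (1,1); (1,2)}
PSO∖claimed = {(0,0)}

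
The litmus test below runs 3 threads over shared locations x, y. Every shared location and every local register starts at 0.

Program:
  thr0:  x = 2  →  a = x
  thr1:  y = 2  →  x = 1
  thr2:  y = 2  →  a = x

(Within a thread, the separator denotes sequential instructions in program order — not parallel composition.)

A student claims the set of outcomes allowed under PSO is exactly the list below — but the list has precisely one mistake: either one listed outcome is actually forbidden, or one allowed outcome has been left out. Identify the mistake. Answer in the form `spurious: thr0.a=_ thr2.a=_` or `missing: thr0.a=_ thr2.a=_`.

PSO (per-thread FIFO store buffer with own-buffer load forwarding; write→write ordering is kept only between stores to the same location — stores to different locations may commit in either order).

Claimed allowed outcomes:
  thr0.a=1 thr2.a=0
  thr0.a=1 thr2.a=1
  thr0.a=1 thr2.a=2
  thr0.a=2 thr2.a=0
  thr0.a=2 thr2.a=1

missing: thr0.a=2 thr2.a=2

outcome vector order: (thr0.a,thr2.a)
under PSO → 1/0; 1/1; 1/2; 2/0; 2/1; 2/2
PSO∖claimed = {2/2}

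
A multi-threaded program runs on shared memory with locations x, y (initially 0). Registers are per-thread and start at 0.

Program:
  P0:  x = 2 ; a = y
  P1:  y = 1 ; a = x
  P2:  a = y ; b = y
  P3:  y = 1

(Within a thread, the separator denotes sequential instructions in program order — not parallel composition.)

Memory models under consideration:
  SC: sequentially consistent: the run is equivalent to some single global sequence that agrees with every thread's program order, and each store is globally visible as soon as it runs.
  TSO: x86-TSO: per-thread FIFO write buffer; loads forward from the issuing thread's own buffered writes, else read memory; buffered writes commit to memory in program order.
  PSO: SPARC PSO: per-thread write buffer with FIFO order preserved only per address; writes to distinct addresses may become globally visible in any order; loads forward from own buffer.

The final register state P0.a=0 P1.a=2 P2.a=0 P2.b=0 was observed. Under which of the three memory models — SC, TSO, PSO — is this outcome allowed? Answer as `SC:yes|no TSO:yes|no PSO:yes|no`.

outcome vector order: (P0.a,P1.a,P2.a,P2.b)
SC (9): (0,2,0,0); (0,2,0,1); (0,2,1,1); (1,0,0,0); (1,0,0,1); (1,0,1,1); (1,2,0,0); (1,2,0,1); (1,2,1,1)
TSO (12): (0,0,0,0); (0,0,0,1); (0,0,1,1); (0,2,0,0); (0,2,0,1); (0,2,1,1); (1,0,0,0); (1,0,0,1); (1,0,1,1); (1,2,0,0); (1,2,0,1); (1,2,1,1)
PSO (12): (0,0,0,0); (0,0,0,1); (0,0,1,1); (0,2,0,0); (0,2,0,1); (0,2,1,1); (1,0,0,0); (1,0,0,1); (1,0,1,1); (1,2,0,0); (1,2,0,1); (1,2,1,1)
target (0,2,0,0) ∈ {SC,TSO,PSO}

SC:yes TSO:yes PSO:yes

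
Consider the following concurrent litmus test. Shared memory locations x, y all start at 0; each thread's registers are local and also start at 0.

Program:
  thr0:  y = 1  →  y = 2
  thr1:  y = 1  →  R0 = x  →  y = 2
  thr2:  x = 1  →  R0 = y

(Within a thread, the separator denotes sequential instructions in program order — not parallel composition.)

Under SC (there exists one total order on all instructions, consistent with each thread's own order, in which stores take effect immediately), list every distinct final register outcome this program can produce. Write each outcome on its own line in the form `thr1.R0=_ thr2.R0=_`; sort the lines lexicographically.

outcome vector order: (thr1.R0,thr2.R0)
|SC outcomes| = 5

thr1.R0=0 thr2.R0=1
thr1.R0=0 thr2.R0=2
thr1.R0=1 thr2.R0=0
thr1.R0=1 thr2.R0=1
thr1.R0=1 thr2.R0=2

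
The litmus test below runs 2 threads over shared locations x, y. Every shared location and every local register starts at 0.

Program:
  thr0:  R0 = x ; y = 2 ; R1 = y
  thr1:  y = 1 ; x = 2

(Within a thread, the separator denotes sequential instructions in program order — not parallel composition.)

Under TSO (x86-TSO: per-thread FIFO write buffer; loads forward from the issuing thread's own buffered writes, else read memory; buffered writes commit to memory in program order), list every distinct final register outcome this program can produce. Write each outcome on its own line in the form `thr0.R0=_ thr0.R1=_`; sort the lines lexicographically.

outcome vector order: (thr0.R0,thr0.R1)
|TSO outcomes| = 3

thr0.R0=0 thr0.R1=1
thr0.R0=0 thr0.R1=2
thr0.R0=2 thr0.R1=2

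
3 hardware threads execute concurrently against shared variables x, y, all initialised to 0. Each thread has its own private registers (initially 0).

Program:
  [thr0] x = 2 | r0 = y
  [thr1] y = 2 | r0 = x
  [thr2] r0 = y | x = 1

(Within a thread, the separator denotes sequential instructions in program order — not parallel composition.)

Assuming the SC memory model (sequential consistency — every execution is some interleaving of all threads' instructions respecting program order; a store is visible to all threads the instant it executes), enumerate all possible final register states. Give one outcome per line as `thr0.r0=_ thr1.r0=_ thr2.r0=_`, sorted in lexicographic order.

outcome vector order: (thr0.r0,thr1.r0,thr2.r0)
|SC outcomes| = 10

thr0.r0=0 thr1.r0=1 thr2.r0=0
thr0.r0=0 thr1.r0=1 thr2.r0=2
thr0.r0=0 thr1.r0=2 thr2.r0=0
thr0.r0=0 thr1.r0=2 thr2.r0=2
thr0.r0=2 thr1.r0=0 thr2.r0=0
thr0.r0=2 thr1.r0=0 thr2.r0=2
thr0.r0=2 thr1.r0=1 thr2.r0=0
thr0.r0=2 thr1.r0=1 thr2.r0=2
thr0.r0=2 thr1.r0=2 thr2.r0=0
thr0.r0=2 thr1.r0=2 thr2.r0=2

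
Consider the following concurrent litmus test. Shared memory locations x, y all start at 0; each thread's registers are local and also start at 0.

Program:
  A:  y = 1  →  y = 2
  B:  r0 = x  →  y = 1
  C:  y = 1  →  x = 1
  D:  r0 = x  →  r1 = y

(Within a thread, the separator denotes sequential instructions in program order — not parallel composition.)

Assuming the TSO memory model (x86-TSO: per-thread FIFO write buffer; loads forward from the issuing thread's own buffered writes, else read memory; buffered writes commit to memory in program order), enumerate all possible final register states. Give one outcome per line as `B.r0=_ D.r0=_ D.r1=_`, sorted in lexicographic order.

B.r0=0 D.r0=0 D.r1=0
B.r0=0 D.r0=0 D.r1=1
B.r0=0 D.r0=0 D.r1=2
B.r0=0 D.r0=1 D.r1=1
B.r0=0 D.r0=1 D.r1=2
B.r0=1 D.r0=0 D.r1=0
B.r0=1 D.r0=0 D.r1=1
B.r0=1 D.r0=0 D.r1=2
B.r0=1 D.r0=1 D.r1=1
B.r0=1 D.r0=1 D.r1=2

outcome vector order: (B.r0,D.r0,D.r1)
|TSO outcomes| = 10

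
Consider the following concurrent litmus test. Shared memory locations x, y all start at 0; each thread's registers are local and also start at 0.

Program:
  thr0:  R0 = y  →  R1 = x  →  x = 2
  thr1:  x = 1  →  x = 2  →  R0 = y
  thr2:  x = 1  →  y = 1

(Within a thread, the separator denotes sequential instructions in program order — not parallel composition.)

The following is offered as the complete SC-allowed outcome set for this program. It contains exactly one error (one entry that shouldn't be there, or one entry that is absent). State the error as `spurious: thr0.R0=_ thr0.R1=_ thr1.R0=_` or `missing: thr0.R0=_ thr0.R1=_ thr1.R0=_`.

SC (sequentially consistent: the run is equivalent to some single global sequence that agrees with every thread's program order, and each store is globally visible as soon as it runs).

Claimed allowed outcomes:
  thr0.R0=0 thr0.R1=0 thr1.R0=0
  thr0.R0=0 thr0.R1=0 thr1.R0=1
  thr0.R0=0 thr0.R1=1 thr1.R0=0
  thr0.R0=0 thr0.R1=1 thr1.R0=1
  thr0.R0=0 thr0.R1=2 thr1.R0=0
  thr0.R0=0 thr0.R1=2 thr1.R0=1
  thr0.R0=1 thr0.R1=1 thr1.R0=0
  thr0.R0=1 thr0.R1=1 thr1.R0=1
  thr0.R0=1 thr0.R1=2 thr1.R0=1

outcome vector order: (thr0.R0,thr0.R1,thr1.R0)
SC (10): 0/0/0, 0/0/1, 0/1/0, 0/1/1, 0/2/0, 0/2/1, 1/1/0, 1/1/1, 1/2/0, 1/2/1
SC∖claimed = {1/2/0}

missing: thr0.R0=1 thr0.R1=2 thr1.R0=0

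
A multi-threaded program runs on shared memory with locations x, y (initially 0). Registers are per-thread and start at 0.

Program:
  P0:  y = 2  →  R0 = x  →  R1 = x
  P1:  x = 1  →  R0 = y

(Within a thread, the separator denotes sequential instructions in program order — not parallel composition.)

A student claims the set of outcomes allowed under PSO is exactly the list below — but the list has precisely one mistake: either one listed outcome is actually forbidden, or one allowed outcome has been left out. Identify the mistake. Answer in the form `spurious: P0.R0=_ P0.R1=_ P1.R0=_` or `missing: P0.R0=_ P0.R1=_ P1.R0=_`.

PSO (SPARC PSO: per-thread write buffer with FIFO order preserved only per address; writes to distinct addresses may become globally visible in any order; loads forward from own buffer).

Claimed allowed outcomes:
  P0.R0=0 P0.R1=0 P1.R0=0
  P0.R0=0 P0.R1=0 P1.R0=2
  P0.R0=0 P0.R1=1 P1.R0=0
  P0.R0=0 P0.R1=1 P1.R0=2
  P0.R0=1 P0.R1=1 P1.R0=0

missing: P0.R0=1 P0.R1=1 P1.R0=2

outcome vector order: (P0.R0,P0.R1,P1.R0)
PSO (6): 000; 002; 010; 012; 110; 112
PSO∖claimed = {112}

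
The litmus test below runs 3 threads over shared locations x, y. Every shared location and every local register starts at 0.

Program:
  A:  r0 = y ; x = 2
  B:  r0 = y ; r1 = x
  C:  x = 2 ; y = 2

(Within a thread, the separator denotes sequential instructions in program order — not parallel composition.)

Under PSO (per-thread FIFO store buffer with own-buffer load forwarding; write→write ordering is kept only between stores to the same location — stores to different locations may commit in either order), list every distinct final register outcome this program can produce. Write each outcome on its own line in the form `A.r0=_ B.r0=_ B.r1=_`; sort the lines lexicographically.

outcome vector order: (A.r0,B.r0,B.r1)
|PSO outcomes| = 8

A.r0=0 B.r0=0 B.r1=0
A.r0=0 B.r0=0 B.r1=2
A.r0=0 B.r0=2 B.r1=0
A.r0=0 B.r0=2 B.r1=2
A.r0=2 B.r0=0 B.r1=0
A.r0=2 B.r0=0 B.r1=2
A.r0=2 B.r0=2 B.r1=0
A.r0=2 B.r0=2 B.r1=2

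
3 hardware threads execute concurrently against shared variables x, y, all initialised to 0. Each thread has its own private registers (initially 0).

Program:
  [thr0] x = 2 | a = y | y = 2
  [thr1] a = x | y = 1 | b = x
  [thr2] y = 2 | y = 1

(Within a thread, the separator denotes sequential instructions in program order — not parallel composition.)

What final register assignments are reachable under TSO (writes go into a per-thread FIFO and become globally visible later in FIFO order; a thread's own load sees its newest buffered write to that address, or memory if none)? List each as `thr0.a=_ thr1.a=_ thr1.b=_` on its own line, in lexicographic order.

outcome vector order: (thr0.a,thr1.a,thr1.b)
|TSO outcomes| = 9

thr0.a=0 thr1.a=0 thr1.b=0
thr0.a=0 thr1.a=0 thr1.b=2
thr0.a=0 thr1.a=2 thr1.b=2
thr0.a=1 thr1.a=0 thr1.b=0
thr0.a=1 thr1.a=0 thr1.b=2
thr0.a=1 thr1.a=2 thr1.b=2
thr0.a=2 thr1.a=0 thr1.b=0
thr0.a=2 thr1.a=0 thr1.b=2
thr0.a=2 thr1.a=2 thr1.b=2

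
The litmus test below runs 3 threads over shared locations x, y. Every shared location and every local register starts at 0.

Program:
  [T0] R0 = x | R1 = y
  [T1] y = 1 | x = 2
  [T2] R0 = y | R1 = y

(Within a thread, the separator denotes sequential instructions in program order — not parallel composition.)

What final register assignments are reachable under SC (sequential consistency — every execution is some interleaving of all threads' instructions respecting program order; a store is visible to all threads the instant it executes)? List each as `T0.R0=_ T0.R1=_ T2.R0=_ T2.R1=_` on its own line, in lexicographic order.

T0.R0=0 T0.R1=0 T2.R0=0 T2.R1=0
T0.R0=0 T0.R1=0 T2.R0=0 T2.R1=1
T0.R0=0 T0.R1=0 T2.R0=1 T2.R1=1
T0.R0=0 T0.R1=1 T2.R0=0 T2.R1=0
T0.R0=0 T0.R1=1 T2.R0=0 T2.R1=1
T0.R0=0 T0.R1=1 T2.R0=1 T2.R1=1
T0.R0=2 T0.R1=1 T2.R0=0 T2.R1=0
T0.R0=2 T0.R1=1 T2.R0=0 T2.R1=1
T0.R0=2 T0.R1=1 T2.R0=1 T2.R1=1

outcome vector order: (T0.R0,T0.R1,T2.R0,T2.R1)
|SC outcomes| = 9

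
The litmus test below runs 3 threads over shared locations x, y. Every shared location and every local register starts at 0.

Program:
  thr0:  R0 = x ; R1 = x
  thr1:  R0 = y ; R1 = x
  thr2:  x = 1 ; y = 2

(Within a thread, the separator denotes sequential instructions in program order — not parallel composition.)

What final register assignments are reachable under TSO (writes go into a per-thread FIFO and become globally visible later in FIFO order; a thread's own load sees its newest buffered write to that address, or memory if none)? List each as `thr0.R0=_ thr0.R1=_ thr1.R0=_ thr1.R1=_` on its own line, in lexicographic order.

thr0.R0=0 thr0.R1=0 thr1.R0=0 thr1.R1=0
thr0.R0=0 thr0.R1=0 thr1.R0=0 thr1.R1=1
thr0.R0=0 thr0.R1=0 thr1.R0=2 thr1.R1=1
thr0.R0=0 thr0.R1=1 thr1.R0=0 thr1.R1=0
thr0.R0=0 thr0.R1=1 thr1.R0=0 thr1.R1=1
thr0.R0=0 thr0.R1=1 thr1.R0=2 thr1.R1=1
thr0.R0=1 thr0.R1=1 thr1.R0=0 thr1.R1=0
thr0.R0=1 thr0.R1=1 thr1.R0=0 thr1.R1=1
thr0.R0=1 thr0.R1=1 thr1.R0=2 thr1.R1=1

outcome vector order: (thr0.R0,thr0.R1,thr1.R0,thr1.R1)
|TSO outcomes| = 9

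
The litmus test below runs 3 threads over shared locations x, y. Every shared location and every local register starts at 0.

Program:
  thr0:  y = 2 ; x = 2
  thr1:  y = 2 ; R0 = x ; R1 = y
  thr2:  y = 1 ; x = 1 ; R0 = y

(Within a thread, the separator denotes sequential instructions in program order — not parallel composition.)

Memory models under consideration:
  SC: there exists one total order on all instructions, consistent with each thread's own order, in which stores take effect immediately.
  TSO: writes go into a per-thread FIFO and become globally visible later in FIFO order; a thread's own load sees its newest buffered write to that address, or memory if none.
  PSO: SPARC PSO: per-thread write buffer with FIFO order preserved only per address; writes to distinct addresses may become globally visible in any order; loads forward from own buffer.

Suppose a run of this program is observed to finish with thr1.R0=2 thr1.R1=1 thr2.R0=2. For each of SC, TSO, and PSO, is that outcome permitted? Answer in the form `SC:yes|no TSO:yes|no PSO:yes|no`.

outcome vector order: (thr1.R0,thr1.R1,thr2.R0)
SC (11): <0 1 1>; <0 1 2>; <0 2 1>; <0 2 2>; <1 1 1>; <1 1 2>; <1 2 1>; <1 2 2>; <2 1 1>; <2 2 1>; <2 2 2>
TSO (11): <0 1 1>; <0 1 2>; <0 2 1>; <0 2 2>; <1 1 1>; <1 1 2>; <1 2 1>; <1 2 2>; <2 1 1>; <2 2 1>; <2 2 2>
PSO (12): <0 1 1>; <0 1 2>; <0 2 1>; <0 2 2>; <1 1 1>; <1 1 2>; <1 2 1>; <1 2 2>; <2 1 1>; <2 1 2>; <2 2 1>; <2 2 2>
target <2 1 2> ∈ {PSO}

SC:no TSO:no PSO:yes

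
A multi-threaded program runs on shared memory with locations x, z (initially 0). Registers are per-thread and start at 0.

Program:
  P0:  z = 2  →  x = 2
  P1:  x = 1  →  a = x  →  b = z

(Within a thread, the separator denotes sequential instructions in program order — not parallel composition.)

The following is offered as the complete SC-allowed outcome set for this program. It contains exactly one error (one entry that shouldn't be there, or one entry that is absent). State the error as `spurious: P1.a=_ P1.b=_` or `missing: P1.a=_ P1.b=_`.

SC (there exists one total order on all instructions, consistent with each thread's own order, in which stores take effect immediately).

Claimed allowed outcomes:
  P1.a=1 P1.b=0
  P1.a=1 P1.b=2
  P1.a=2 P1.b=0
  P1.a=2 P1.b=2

outcome vector order: (P1.a,P1.b)
[SC] allowed = {(1,0); (1,2); (2,2)}
claimed∖SC = {(2,0)}

spurious: P1.a=2 P1.b=0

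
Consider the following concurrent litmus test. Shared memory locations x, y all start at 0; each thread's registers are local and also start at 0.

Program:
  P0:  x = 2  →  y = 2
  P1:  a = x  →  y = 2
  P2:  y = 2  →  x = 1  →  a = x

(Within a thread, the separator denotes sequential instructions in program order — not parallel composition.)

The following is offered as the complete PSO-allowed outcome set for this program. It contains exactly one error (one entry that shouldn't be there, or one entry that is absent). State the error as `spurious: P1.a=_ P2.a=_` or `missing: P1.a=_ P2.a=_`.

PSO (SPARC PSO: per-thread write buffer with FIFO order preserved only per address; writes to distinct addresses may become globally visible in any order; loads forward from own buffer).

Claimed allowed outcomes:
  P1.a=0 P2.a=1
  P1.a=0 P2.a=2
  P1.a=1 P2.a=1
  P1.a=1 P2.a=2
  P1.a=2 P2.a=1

outcome vector order: (P1.a,P2.a)
[PSO] allowed = {0/1, 0/2, 1/1, 1/2, 2/1, 2/2}
PSO∖claimed = {2/2}

missing: P1.a=2 P2.a=2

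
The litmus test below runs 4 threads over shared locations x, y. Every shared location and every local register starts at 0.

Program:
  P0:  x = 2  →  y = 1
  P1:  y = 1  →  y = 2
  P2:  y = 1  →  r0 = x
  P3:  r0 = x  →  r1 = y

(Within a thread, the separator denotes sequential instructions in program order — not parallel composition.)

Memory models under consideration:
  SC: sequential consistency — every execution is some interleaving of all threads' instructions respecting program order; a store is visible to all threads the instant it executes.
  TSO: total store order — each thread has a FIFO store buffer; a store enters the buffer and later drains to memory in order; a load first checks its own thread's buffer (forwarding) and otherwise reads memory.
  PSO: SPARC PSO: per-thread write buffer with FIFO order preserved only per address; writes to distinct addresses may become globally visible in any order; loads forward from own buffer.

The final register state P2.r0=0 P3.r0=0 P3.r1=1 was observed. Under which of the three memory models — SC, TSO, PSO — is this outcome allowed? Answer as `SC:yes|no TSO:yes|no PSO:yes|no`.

SC:yes TSO:yes PSO:yes

outcome vector order: (P2.r0,P3.r0,P3.r1)
SC (11): <0 0 0>; <0 0 1>; <0 0 2>; <0 2 1>; <0 2 2>; <2 0 0>; <2 0 1>; <2 0 2>; <2 2 0>; <2 2 1>; <2 2 2>
TSO (12): <0 0 0>; <0 0 1>; <0 0 2>; <0 2 0>; <0 2 1>; <0 2 2>; <2 0 0>; <2 0 1>; <2 0 2>; <2 2 0>; <2 2 1>; <2 2 2>
PSO (12): <0 0 0>; <0 0 1>; <0 0 2>; <0 2 0>; <0 2 1>; <0 2 2>; <2 0 0>; <2 0 1>; <2 0 2>; <2 2 0>; <2 2 1>; <2 2 2>
target <0 0 1> ∈ {SC,TSO,PSO}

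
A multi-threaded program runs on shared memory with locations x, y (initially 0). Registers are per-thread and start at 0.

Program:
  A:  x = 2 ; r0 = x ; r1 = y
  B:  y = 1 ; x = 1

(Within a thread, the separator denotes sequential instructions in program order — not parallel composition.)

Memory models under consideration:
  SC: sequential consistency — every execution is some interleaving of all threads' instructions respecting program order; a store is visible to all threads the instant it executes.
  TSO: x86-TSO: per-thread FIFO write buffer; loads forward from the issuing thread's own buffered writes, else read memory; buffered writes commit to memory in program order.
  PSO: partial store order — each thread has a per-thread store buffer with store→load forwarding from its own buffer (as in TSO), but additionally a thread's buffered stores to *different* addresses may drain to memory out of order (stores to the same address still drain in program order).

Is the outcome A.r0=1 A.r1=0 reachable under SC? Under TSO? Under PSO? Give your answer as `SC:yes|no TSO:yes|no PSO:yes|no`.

outcome vector order: (A.r0,A.r1)
SC: 3 outcomes — {11; 20; 21}
TSO: 3 outcomes — {11; 20; 21}
PSO: 4 outcomes — {10; 11; 20; 21}
target 10 ∈ {PSO}

SC:no TSO:no PSO:yes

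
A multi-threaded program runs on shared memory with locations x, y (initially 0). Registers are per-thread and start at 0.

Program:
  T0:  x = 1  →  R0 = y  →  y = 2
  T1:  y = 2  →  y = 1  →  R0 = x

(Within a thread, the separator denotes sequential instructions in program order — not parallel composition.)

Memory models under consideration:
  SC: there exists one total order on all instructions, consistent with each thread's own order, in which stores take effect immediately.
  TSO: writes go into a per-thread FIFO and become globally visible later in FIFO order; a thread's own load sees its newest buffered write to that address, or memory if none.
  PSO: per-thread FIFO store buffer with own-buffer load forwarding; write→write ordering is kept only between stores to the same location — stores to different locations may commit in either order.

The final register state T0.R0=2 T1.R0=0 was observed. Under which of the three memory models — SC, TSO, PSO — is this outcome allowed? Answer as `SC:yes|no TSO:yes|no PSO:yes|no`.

outcome vector order: (T0.R0,T1.R0)
SC (4): (0,1) (1,0) (1,1) (2,1)
TSO (6): (0,0) (0,1) (1,0) (1,1) (2,0) (2,1)
PSO (6): (0,0) (0,1) (1,0) (1,1) (2,0) (2,1)
target (2,0) ∈ {TSO,PSO}

SC:no TSO:yes PSO:yes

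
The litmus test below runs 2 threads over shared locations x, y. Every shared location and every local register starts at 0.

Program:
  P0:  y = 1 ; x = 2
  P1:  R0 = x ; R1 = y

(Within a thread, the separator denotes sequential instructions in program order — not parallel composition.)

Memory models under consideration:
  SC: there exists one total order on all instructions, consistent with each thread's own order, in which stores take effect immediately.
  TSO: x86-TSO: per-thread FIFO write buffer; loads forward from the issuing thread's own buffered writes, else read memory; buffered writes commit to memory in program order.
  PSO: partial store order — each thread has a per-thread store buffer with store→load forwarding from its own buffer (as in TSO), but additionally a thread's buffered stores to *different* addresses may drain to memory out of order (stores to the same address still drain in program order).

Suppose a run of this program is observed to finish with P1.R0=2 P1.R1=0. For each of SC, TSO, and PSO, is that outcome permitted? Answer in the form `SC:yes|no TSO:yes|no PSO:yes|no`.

outcome vector order: (P1.R0,P1.R1)
SC: 3 outcomes — {<0 0>, <0 1>, <2 1>}
TSO: 3 outcomes — {<0 0>, <0 1>, <2 1>}
PSO: 4 outcomes — {<0 0>, <0 1>, <2 0>, <2 1>}
target <2 0> ∈ {PSO}

SC:no TSO:no PSO:yes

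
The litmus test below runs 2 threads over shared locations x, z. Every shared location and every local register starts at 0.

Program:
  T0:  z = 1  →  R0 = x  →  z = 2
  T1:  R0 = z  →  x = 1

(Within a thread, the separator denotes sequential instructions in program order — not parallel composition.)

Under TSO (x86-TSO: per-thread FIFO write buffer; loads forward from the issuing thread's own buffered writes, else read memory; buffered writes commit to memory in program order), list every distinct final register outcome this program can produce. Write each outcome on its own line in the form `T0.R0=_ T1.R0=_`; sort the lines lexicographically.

T0.R0=0 T1.R0=0
T0.R0=0 T1.R0=1
T0.R0=0 T1.R0=2
T0.R0=1 T1.R0=0
T0.R0=1 T1.R0=1

outcome vector order: (T0.R0,T1.R0)
|TSO outcomes| = 5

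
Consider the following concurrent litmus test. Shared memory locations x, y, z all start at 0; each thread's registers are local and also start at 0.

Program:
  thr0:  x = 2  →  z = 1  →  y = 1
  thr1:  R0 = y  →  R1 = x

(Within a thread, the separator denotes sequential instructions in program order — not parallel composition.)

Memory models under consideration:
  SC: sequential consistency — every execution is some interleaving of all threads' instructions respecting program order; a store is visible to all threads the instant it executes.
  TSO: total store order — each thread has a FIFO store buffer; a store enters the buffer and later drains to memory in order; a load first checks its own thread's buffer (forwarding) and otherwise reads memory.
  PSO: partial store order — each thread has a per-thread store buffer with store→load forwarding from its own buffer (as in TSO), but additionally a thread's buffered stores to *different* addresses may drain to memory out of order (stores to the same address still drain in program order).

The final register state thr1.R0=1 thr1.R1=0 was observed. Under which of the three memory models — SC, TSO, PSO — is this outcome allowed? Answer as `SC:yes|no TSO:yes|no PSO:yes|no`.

outcome vector order: (thr1.R0,thr1.R1)
SC (3): 00 02 12
TSO (3): 00 02 12
PSO (4): 00 02 10 12
target 10 ∈ {PSO}

SC:no TSO:no PSO:yes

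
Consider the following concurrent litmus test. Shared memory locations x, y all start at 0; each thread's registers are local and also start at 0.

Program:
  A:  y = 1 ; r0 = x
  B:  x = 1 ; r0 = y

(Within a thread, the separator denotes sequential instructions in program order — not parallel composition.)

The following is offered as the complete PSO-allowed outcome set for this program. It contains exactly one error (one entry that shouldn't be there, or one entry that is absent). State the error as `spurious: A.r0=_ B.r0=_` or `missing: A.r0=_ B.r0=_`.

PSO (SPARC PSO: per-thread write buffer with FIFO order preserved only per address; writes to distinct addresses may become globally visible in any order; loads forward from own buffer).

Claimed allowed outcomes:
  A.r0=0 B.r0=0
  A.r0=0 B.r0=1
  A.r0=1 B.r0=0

outcome vector order: (A.r0,B.r0)
[PSO] allowed = {00 01 10 11}
PSO∖claimed = {11}

missing: A.r0=1 B.r0=1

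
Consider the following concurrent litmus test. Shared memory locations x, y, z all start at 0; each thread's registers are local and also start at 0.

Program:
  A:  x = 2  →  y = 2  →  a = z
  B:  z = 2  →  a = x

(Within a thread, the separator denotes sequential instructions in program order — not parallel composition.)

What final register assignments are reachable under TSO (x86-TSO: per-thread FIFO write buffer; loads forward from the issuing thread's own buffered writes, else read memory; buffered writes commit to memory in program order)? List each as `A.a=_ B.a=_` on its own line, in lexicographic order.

outcome vector order: (A.a,B.a)
|TSO outcomes| = 4

A.a=0 B.a=0
A.a=0 B.a=2
A.a=2 B.a=0
A.a=2 B.a=2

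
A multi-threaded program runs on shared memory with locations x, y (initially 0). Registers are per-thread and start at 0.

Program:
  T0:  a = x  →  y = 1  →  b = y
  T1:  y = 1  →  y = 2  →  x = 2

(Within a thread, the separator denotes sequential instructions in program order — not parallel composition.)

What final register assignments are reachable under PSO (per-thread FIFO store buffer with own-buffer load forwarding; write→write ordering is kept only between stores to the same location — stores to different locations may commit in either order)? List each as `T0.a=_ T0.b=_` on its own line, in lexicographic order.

outcome vector order: (T0.a,T0.b)
|PSO outcomes| = 4

T0.a=0 T0.b=1
T0.a=0 T0.b=2
T0.a=2 T0.b=1
T0.a=2 T0.b=2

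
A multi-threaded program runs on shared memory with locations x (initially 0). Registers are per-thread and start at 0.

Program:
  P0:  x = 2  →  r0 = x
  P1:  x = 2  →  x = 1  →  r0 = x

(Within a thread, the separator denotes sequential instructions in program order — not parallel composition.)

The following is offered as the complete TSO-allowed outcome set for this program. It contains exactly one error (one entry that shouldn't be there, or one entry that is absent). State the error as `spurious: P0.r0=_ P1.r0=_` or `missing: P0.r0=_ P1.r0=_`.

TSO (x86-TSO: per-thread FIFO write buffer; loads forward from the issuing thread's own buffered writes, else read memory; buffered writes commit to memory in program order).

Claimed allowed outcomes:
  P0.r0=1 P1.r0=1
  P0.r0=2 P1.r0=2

outcome vector order: (P0.r0,P1.r0)
TSO: 3 outcomes — {11, 21, 22}
TSO∖claimed = {21}

missing: P0.r0=2 P1.r0=1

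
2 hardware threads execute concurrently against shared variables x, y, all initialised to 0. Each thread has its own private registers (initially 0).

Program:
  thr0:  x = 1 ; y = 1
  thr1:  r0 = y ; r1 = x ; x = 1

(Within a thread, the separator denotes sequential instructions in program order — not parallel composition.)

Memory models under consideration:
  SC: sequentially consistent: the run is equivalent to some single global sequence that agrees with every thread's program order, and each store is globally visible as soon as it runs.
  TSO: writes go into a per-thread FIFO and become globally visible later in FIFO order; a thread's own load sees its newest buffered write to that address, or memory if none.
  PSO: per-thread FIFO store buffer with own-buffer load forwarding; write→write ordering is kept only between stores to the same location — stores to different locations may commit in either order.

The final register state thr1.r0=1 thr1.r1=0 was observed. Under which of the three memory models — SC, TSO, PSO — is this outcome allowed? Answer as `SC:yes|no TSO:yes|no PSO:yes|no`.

SC:no TSO:no PSO:yes

outcome vector order: (thr1.r0,thr1.r1)
SC: 3 outcomes — {(0,0), (0,1), (1,1)}
TSO: 3 outcomes — {(0,0), (0,1), (1,1)}
PSO: 4 outcomes — {(0,0), (0,1), (1,0), (1,1)}
target (1,0) ∈ {PSO}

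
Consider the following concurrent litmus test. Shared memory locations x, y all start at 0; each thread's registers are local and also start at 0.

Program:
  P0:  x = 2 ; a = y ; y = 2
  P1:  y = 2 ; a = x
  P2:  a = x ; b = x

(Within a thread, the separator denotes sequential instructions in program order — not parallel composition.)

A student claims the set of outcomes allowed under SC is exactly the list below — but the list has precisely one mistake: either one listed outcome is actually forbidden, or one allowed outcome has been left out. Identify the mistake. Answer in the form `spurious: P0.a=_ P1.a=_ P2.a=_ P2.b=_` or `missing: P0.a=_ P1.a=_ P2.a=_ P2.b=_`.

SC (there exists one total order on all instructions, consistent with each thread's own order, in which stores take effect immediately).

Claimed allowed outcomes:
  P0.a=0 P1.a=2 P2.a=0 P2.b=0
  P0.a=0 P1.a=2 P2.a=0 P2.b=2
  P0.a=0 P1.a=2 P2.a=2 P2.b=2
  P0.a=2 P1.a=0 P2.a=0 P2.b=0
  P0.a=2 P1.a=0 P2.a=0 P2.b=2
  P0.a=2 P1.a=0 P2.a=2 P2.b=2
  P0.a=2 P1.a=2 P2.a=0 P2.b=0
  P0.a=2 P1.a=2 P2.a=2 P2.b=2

outcome vector order: (P0.a,P1.a,P2.a,P2.b)
under SC → (0,2,0,0) (0,2,0,2) (0,2,2,2) (2,0,0,0) (2,0,0,2) (2,0,2,2) (2,2,0,0) (2,2,0,2) (2,2,2,2)
SC∖claimed = {(2,2,0,2)}

missing: P0.a=2 P1.a=2 P2.a=0 P2.b=2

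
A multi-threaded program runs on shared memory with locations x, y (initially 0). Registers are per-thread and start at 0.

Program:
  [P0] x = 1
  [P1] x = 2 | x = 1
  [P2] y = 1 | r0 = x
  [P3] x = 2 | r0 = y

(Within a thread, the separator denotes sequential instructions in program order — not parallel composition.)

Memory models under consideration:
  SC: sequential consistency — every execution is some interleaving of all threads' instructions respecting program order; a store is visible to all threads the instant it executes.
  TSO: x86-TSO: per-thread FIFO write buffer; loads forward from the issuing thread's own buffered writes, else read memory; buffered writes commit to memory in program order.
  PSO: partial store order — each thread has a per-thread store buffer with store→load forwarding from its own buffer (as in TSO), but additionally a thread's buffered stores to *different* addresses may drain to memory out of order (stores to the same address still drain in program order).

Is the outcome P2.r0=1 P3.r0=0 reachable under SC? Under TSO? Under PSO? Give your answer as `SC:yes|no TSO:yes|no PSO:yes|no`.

SC:yes TSO:yes PSO:yes

outcome vector order: (P2.r0,P3.r0)
under SC → <0 1> <1 0> <1 1> <2 0> <2 1>
under TSO → <0 0> <0 1> <1 0> <1 1> <2 0> <2 1>
under PSO → <0 0> <0 1> <1 0> <1 1> <2 0> <2 1>
target <1 0> ∈ {SC,TSO,PSO}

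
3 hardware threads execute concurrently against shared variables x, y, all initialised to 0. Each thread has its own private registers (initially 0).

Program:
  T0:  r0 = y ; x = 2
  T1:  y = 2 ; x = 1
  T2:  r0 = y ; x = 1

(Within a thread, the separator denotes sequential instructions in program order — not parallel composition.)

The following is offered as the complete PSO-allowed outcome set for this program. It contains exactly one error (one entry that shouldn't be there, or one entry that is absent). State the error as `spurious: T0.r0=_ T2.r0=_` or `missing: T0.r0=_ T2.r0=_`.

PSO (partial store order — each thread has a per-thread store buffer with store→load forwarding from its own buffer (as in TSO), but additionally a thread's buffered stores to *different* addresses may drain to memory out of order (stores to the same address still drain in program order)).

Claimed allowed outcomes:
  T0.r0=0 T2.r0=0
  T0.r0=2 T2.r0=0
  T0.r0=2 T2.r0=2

outcome vector order: (T0.r0,T2.r0)
[PSO] allowed = {0/0, 0/2, 2/0, 2/2}
PSO∖claimed = {0/2}

missing: T0.r0=0 T2.r0=2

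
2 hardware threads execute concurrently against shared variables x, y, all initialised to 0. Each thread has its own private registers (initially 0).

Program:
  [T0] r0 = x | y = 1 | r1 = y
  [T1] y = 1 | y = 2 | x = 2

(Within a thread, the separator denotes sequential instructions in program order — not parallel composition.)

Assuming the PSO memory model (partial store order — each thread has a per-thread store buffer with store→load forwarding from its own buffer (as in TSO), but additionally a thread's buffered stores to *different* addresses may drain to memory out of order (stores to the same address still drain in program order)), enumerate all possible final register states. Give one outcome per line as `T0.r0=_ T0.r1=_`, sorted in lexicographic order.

outcome vector order: (T0.r0,T0.r1)
|PSO outcomes| = 4

T0.r0=0 T0.r1=1
T0.r0=0 T0.r1=2
T0.r0=2 T0.r1=1
T0.r0=2 T0.r1=2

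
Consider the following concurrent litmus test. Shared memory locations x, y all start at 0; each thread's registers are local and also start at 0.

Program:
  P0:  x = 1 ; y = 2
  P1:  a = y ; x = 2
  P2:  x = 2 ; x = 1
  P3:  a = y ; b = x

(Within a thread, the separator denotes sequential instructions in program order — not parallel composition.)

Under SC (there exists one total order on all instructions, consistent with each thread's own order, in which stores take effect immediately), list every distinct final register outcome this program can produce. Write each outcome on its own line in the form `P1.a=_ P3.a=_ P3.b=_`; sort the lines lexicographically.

outcome vector order: (P1.a,P3.a,P3.b)
|SC outcomes| = 10

P1.a=0 P3.a=0 P3.b=0
P1.a=0 P3.a=0 P3.b=1
P1.a=0 P3.a=0 P3.b=2
P1.a=0 P3.a=2 P3.b=1
P1.a=0 P3.a=2 P3.b=2
P1.a=2 P3.a=0 P3.b=0
P1.a=2 P3.a=0 P3.b=1
P1.a=2 P3.a=0 P3.b=2
P1.a=2 P3.a=2 P3.b=1
P1.a=2 P3.a=2 P3.b=2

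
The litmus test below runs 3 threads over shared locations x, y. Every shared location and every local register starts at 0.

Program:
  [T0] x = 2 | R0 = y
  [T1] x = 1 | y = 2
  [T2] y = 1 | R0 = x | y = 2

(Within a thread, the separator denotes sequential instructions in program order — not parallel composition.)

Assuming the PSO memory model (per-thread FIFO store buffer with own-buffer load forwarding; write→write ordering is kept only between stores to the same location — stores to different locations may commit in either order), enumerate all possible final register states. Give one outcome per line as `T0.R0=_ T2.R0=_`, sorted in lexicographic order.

outcome vector order: (T0.R0,T2.R0)
|PSO outcomes| = 9

T0.R0=0 T2.R0=0
T0.R0=0 T2.R0=1
T0.R0=0 T2.R0=2
T0.R0=1 T2.R0=0
T0.R0=1 T2.R0=1
T0.R0=1 T2.R0=2
T0.R0=2 T2.R0=0
T0.R0=2 T2.R0=1
T0.R0=2 T2.R0=2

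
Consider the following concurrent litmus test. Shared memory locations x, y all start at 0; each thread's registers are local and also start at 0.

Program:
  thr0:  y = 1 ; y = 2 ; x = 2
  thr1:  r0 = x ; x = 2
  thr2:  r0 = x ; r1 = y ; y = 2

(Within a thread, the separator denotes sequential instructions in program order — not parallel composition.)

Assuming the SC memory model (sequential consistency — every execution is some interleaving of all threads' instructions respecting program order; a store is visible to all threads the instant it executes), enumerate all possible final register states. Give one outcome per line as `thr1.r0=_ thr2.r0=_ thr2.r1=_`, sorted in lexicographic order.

thr1.r0=0 thr2.r0=0 thr2.r1=0
thr1.r0=0 thr2.r0=0 thr2.r1=1
thr1.r0=0 thr2.r0=0 thr2.r1=2
thr1.r0=0 thr2.r0=2 thr2.r1=0
thr1.r0=0 thr2.r0=2 thr2.r1=1
thr1.r0=0 thr2.r0=2 thr2.r1=2
thr1.r0=2 thr2.r0=0 thr2.r1=0
thr1.r0=2 thr2.r0=0 thr2.r1=1
thr1.r0=2 thr2.r0=0 thr2.r1=2
thr1.r0=2 thr2.r0=2 thr2.r1=2

outcome vector order: (thr1.r0,thr2.r0,thr2.r1)
|SC outcomes| = 10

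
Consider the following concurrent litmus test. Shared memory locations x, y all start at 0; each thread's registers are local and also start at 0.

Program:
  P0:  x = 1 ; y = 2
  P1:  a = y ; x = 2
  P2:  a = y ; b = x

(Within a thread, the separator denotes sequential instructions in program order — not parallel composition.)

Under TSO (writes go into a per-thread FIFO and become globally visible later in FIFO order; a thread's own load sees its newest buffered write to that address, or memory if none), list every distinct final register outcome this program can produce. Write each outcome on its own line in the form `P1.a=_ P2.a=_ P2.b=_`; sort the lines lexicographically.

P1.a=0 P2.a=0 P2.b=0
P1.a=0 P2.a=0 P2.b=1
P1.a=0 P2.a=0 P2.b=2
P1.a=0 P2.a=2 P2.b=1
P1.a=0 P2.a=2 P2.b=2
P1.a=2 P2.a=0 P2.b=0
P1.a=2 P2.a=0 P2.b=1
P1.a=2 P2.a=0 P2.b=2
P1.a=2 P2.a=2 P2.b=1
P1.a=2 P2.a=2 P2.b=2

outcome vector order: (P1.a,P2.a,P2.b)
|TSO outcomes| = 10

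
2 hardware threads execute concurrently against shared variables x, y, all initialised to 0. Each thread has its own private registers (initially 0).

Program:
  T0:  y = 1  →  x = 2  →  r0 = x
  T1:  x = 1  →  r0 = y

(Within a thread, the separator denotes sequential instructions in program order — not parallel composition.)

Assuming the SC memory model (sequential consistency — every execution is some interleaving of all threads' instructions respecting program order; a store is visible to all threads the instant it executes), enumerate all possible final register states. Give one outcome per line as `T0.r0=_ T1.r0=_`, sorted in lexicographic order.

T0.r0=1 T1.r0=1
T0.r0=2 T1.r0=0
T0.r0=2 T1.r0=1

outcome vector order: (T0.r0,T1.r0)
|SC outcomes| = 3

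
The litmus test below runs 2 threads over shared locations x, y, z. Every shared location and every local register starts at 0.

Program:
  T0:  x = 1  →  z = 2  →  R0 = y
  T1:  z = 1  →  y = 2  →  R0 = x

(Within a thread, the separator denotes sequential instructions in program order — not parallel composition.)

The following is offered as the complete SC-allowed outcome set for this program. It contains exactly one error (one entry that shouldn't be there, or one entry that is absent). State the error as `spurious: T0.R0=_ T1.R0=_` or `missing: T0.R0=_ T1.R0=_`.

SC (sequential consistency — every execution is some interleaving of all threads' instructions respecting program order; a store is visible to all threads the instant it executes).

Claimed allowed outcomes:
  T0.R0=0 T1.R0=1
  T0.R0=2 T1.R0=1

missing: T0.R0=2 T1.R0=0

outcome vector order: (T0.R0,T1.R0)
SC: 3 outcomes — {01; 20; 21}
SC∖claimed = {20}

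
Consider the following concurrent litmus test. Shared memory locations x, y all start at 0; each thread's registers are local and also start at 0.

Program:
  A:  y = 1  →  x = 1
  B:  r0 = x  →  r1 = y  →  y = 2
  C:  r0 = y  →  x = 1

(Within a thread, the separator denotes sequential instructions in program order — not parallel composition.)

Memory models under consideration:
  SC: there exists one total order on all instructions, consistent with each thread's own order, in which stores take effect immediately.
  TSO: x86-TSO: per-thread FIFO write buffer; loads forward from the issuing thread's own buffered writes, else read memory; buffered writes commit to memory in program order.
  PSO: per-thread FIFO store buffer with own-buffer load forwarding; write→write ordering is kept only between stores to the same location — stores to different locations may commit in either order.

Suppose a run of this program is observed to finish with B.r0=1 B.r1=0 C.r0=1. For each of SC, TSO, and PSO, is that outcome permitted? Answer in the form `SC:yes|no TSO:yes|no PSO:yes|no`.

outcome vector order: (B.r0,B.r1,C.r0)
under SC → 000; 001; 002; 010; 011; 012; 100; 110; 111; 112
under TSO → 000; 001; 002; 010; 011; 012; 100; 110; 111; 112
under PSO → 000; 001; 002; 010; 011; 012; 100; 101; 102; 110; 111; 112
target 101 ∈ {PSO}

SC:no TSO:no PSO:yes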